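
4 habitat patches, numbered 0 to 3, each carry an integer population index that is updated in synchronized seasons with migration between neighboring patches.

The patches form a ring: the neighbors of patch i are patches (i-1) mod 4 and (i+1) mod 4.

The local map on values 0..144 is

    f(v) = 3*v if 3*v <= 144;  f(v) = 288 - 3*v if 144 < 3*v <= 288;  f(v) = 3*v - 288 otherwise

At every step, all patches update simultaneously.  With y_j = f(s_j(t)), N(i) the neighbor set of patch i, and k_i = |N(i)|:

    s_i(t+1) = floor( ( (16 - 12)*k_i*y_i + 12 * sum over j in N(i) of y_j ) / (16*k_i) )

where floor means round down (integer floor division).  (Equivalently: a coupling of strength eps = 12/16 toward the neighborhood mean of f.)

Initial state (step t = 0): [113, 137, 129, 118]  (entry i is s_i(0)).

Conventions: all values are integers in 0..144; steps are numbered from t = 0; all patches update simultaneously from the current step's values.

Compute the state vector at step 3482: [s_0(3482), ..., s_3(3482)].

Simulating step by step:
t=0: [113, 137, 129, 118]
t=1: [83, 87, 95, 72]
t=2: [46, 22, 37, 33]
t=3: [96, 109, 89, 118]
t=4: [39, 17, 44, 24]
t=5: [75, 106, 79, 111]
t=6: [43, 50, 40, 54]
t=7: [131, 127, 129, 124]
t=8: [92, 99, 91, 97]
t=9: [7, 12, 8, 10]
t=10: [30, 25, 30, 24]
t=11: [77, 86, 77, 85]
t=12: [37, 50, 37, 51]
t=13: [130, 117, 130, 117]
t=14: [72, 92, 72, 92]
t=15: [27, 57, 27, 57]
t=16: [108, 90, 108, 90]
t=17: [22, 31, 22, 31]
t=18: [86, 72, 86, 72]
t=19: [61, 40, 61, 40]
t=20: [116, 108, 116, 108]
t=21: [42, 54, 42, 54]
t=22: [126, 126, 126, 126]
t=23: [90, 90, 90, 90]
t=24: [18, 18, 18, 18]
t=25: [54, 54, 54, 54]
t=26: [126, 126, 126, 126]

Answer: [126, 126, 126, 126]
Key observation: The state at step 22, [126, 126, 126, 126], reappears at step 26: the system is in a cycle of period 4 from step 22 on.  Therefore the state at step 3482 equals the state at step 22 + ((3482 - 22) mod 4) = 22, which is [126, 126, 126, 126].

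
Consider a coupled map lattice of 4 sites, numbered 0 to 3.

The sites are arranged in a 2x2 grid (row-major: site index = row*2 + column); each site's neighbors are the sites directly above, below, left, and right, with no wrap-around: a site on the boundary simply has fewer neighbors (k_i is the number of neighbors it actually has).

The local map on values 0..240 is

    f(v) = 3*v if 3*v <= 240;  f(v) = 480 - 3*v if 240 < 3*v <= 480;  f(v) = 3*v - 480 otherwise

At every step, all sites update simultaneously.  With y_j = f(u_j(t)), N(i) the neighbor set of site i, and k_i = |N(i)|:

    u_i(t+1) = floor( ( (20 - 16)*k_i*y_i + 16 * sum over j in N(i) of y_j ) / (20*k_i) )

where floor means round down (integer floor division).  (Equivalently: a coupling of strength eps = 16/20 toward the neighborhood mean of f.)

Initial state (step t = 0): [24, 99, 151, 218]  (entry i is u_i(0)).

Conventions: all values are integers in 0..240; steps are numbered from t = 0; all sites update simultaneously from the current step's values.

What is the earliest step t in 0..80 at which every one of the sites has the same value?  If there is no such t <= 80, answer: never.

Answer: 28
Key observation: Synchronization is absorbing here: once all sites are equal they stay equal, and step 28 is the first all-equal step.

Derivation:
t=0: [24, 99, 151, 218]  (not all equal)
t=1: [98, 135, 103, 118]  (not all equal)
t=2: [135, 139, 159, 123]  (not all equal)
t=3: [41, 87, 75, 48]  (not all equal)
t=4: [202, 150, 151, 206]  (not all equal)
t=5: [48, 111, 111, 50]  (not all equal)
t=6: [146, 147, 147, 147]  (not all equal)
t=7: [39, 40, 40, 39]  (not all equal)
t=8: [119, 117, 117, 119]  (not all equal)
t=9: [127, 124, 124, 127]  (not all equal)
t=10: [106, 100, 100, 106]  (not all equal)
t=11: [176, 165, 165, 176]  (not all equal)
t=12: [21, 41, 41, 21]  (not all equal)
t=13: [111, 75, 75, 111]  (not all equal)
t=14: [209, 162, 162, 209]  (not all equal)
t=15: [34, 118, 118, 34]  (not all equal)
t=16: [121, 106, 106, 121]  (not all equal)
t=17: [153, 126, 126, 153]  (not all equal)
t=18: [85, 37, 37, 85]  (not all equal)
t=19: [133, 202, 202, 133]  (not all equal)
t=20: [117, 90, 90, 117]  (not all equal)
t=21: [193, 145, 145, 193]  (not all equal)
t=22: [55, 88, 88, 55]  (not all equal)
t=23: [205, 175, 175, 205]  (not all equal)
t=24: [63, 117, 117, 63]  (not all equal)
t=25: [141, 177, 177, 141]  (not all equal)
t=26: [52, 55, 55, 52]  (not all equal)
t=27: [163, 157, 157, 163]  (not all equal)
t=28: [9, 9, 9, 9]  (all equal)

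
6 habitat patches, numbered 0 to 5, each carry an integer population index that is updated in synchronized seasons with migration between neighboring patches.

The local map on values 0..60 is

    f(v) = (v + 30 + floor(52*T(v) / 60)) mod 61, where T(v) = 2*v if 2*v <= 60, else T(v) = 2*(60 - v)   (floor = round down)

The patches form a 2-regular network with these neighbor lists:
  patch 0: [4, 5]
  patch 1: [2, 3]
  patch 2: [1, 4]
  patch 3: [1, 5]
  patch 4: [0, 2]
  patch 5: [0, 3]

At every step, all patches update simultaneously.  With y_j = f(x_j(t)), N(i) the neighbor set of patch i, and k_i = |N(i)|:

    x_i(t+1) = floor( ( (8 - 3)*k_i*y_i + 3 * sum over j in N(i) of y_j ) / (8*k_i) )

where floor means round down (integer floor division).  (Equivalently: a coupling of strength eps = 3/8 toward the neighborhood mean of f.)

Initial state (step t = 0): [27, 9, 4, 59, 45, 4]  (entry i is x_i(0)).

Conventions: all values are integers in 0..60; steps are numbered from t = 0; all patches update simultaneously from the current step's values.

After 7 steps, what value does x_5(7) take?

Answer: x_5(7) = 42

Derivation:
t=0: [27, 9, 4, 59, 45, 4]
t=1: [41, 46, 42, 35, 40, 38]
t=2: [42, 41, 41, 45, 42, 44]
t=3: [41, 41, 42, 40, 42, 40]
t=4: [42, 42, 42, 42, 42, 42]
t=5: [42, 42, 42, 42, 42, 42]
t=6: [42, 42, 42, 42, 42, 42]
t=7: [42, 42, 42, 42, 42, 42]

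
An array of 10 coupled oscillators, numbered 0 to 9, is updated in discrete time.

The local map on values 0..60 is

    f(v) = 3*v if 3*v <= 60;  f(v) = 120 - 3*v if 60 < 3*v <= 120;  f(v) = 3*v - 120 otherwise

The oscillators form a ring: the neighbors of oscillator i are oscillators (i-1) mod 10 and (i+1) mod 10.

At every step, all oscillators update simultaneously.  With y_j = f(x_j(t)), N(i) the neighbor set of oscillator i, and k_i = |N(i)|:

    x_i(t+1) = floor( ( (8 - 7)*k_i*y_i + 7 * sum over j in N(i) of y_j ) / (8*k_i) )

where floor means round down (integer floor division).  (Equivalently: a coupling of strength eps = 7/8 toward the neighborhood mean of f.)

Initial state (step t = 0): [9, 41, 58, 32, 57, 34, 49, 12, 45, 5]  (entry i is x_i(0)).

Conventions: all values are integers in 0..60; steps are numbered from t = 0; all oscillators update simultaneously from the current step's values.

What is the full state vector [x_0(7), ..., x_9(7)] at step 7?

Simulating step by step:
t=0: [9, 41, 58, 32, 57, 34, 49, 12, 45, 5]
t=1: [11, 35, 18, 48, 24, 36, 27, 22, 24, 20]
t=2: [36, 39, 23, 47, 21, 39, 33, 44, 55, 42]
t=3: [5, 27, 16, 49, 17, 34, 9, 30, 13, 25]
t=4: [38, 32, 34, 46, 26, 36, 24, 32, 37, 29]
t=5: [25, 13, 20, 28, 18, 40, 21, 27, 26, 10]
t=6: [35, 50, 40, 54, 22, 48, 24, 48, 35, 41]
t=7: [16, 10, 31, 28, 35, 47, 27, 30, 13, 13]

Answer: [16, 10, 31, 28, 35, 47, 27, 30, 13, 13]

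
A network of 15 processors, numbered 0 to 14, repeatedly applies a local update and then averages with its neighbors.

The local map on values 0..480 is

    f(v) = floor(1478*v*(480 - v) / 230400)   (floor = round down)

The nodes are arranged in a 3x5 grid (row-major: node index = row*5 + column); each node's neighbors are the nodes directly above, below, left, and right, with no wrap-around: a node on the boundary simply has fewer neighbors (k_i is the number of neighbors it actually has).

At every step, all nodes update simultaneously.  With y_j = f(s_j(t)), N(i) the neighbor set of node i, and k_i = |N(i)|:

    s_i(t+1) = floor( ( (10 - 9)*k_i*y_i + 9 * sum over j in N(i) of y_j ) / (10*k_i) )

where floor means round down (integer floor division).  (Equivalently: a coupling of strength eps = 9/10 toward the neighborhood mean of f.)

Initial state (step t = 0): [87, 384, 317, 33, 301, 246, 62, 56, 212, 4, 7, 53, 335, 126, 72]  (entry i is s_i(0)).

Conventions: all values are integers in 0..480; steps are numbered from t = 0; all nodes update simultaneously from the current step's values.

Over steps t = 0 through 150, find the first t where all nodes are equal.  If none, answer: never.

Simulating step by step:
t=0: [87, 384, 317, 33, 301, 246, 62, 56, 212, 4, 7, 53, 335, 126, 72]  (not all equal)
t=1: [294, 238, 177, 321, 82, 158, 219, 278, 158, 270, 233, 163, 206, 287, 152]  (not all equal)
t=2: [347, 354, 351, 296, 331, 358, 348, 350, 348, 292, 332, 362, 350, 337, 355]  (not all equal)
t=3: [284, 292, 306, 304, 347, 299, 283, 292, 322, 303, 280, 297, 291, 291, 325]  (not all equal)
t=4: [350, 351, 348, 323, 338, 356, 350, 344, 345, 317, 348, 355, 350, 335, 345]  (not all equal)
t=5: [286, 291, 303, 302, 325, 291, 289, 294, 314, 304, 284, 291, 297, 297, 318]  (not all equal)
t=6: [352, 351, 348, 334, 341, 355, 351, 345, 345, 330, 352, 352, 349, 338, 343]  (not all equal)
t=7: [287, 290, 299, 300, 313, 288, 290, 294, 307, 302, 286, 290, 297, 298, 310]  (not all equal)
t=8: [353, 351, 349, 341, 344, 354, 352, 347, 346, 338, 353, 352, 349, 342, 344]  (not all equal)
t=9: [287, 289, 296, 297, 304, 287, 290, 293, 301, 299, 287, 289, 295, 297, 304]  (not all equal)
t=10: [354, 352, 350, 345, 347, 354, 353, 349, 348, 344, 354, 352, 350, 346, 347]  (not all equal)
t=11: [287, 288, 293, 294, 298, 286, 289, 290, 296, 295, 287, 288, 292, 294, 298]  (not all equal)
t=12: [354, 353, 352, 349, 349, 354, 354, 351, 350, 347, 354, 353, 352, 349, 349]  (not all equal)
t=13: [286, 287, 289, 291, 294, 286, 287, 288, 292, 292, 286, 287, 289, 291, 294]  (not all equal)
t=14: [355, 354, 353, 352, 351, 355, 354, 353, 352, 350, 355, 354, 353, 352, 351]  (not all equal)
t=15: [284, 285, 287, 288, 290, 284, 285, 287, 289, 289, 284, 285, 287, 288, 290]  (not all equal)
t=16: [356, 356, 355, 354, 353, 356, 356, 355, 354, 353, 356, 356, 355, 354, 353]  (not all equal)
t=17: [283, 283, 284, 285, 286, 283, 283, 284, 285, 286, 283, 283, 284, 285, 286]  (not all equal)
t=18: [357, 357, 356, 356, 355, 357, 357, 356, 356, 355, 357, 357, 356, 356, 355]  (not all equal)
t=19: [281, 281, 282, 283, 283, 281, 281, 282, 283, 283, 281, 281, 282, 283, 283]  (not all equal)
t=20: [358, 358, 357, 357, 357, 358, 358, 357, 357, 357, 358, 358, 357, 357, 357]  (not all equal)
t=21: [280, 280, 280, 281, 281, 280, 280, 280, 281, 281, 280, 280, 280, 281, 281]  (not all equal)
t=22: [359, 359, 358, 358, 358, 359, 359, 358, 358, 358, 359, 359, 358, 358, 358]  (not all equal)
t=23: [278, 278, 279, 280, 280, 278, 278, 279, 280, 280, 278, 278, 279, 280, 280]  (not all equal)
t=24: [360, 359, 359, 359, 359, 360, 359, 359, 359, 359, 360, 359, 359, 359, 359]  (not all equal)
t=25: [277, 277, 278, 278, 278, 277, 277, 278, 278, 278, 277, 277, 278, 278, 278]  (not all equal)
t=26: [360, 360, 360, 360, 360, 360, 360, 360, 360, 360, 360, 360, 360, 360, 360]  (all equal)

Answer: 26
Key observation: Synchronization is absorbing here: once all nodes are equal they stay equal, and step 26 is the first all-equal step.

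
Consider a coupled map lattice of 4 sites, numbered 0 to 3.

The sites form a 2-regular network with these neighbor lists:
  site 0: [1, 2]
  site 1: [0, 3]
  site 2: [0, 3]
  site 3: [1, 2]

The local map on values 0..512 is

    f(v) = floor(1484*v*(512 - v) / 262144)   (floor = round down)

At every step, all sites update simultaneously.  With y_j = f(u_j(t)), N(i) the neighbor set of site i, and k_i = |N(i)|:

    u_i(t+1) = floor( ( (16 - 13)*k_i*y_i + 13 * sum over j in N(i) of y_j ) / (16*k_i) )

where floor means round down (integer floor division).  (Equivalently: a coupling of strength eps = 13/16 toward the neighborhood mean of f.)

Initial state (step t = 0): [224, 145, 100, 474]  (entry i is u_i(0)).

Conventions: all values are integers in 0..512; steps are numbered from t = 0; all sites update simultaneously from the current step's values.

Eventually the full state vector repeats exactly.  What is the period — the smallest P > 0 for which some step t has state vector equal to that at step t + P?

Answer: 2
Key observation: The state at step 21, [332, 332, 332, 332], reappears at step 23 — and no state repeats earlier — so the cycle the system enters has period 2.

Derivation:
t=0: [224, 145, 100, 474]
t=1: [285, 245, 233, 235]
t=2: [368, 367, 367, 368]
t=3: [300, 299, 299, 300]
t=4: [360, 360, 360, 360]
t=5: [309, 309, 309, 309]
t=6: [355, 355, 355, 355]
t=7: [315, 315, 315, 315]
t=8: [351, 351, 351, 351]
t=9: [319, 319, 319, 319]
t=10: [348, 348, 348, 348]
t=11: [323, 323, 323, 323]
t=12: [345, 345, 345, 345]
t=13: [326, 326, 326, 326]
t=14: [343, 343, 343, 343]
t=15: [328, 328, 328, 328]
t=16: [341, 341, 341, 341]
t=17: [330, 330, 330, 330]
t=18: [340, 340, 340, 340]
t=19: [331, 331, 331, 331]
t=20: [339, 339, 339, 339]
t=21: [332, 332, 332, 332]
t=22: [338, 338, 338, 338]
t=23: [332, 332, 332, 332]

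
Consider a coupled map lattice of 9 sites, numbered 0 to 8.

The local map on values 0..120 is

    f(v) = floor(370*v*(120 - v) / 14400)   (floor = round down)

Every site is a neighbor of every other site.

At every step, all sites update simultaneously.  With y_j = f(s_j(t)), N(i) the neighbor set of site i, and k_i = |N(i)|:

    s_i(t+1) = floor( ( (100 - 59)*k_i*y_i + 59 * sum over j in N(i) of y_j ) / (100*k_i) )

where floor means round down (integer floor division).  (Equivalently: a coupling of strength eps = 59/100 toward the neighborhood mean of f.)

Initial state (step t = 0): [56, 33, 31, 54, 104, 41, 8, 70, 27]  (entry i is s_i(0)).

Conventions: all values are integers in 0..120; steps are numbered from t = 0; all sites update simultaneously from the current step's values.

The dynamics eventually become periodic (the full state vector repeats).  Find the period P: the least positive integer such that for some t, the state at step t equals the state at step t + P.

Simulating step by step:
t=0: [56, 33, 31, 54, 104, 41, 8, 70, 27]
t=1: [77, 70, 69, 76, 60, 74, 53, 76, 67]
t=2: [87, 88, 88, 87, 89, 87, 89, 87, 89]
t=3: [72, 71, 71, 72, 71, 72, 71, 72, 71]
t=4: [88, 88, 88, 88, 88, 88, 88, 88, 88]
t=5: [72, 72, 72, 72, 72, 72, 72, 72, 72]
t=6: [88, 88, 88, 88, 88, 88, 88, 88, 88]

Answer: 2
Key observation: The state at step 4, [88, 88, 88, 88, 88, 88, 88, 88, 88], reappears at step 6 — and no state repeats earlier — so the cycle the system enters has period 2.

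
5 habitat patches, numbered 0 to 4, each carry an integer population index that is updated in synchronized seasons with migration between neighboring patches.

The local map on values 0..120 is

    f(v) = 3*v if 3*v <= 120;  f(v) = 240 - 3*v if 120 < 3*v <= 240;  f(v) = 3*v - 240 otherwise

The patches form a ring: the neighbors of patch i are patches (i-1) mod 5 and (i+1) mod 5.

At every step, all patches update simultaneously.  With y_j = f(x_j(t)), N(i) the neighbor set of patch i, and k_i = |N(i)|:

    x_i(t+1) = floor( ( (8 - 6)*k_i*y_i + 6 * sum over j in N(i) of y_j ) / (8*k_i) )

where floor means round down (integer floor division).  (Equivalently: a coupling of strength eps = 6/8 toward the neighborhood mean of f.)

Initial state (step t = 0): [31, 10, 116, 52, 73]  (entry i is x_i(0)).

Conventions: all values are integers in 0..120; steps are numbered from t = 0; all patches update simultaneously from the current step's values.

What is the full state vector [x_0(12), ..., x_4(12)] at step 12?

Simulating step by step:
t=0: [31, 10, 116, 52, 73]
t=1: [42, 82, 69, 69, 71]
t=2: [40, 56, 22, 30, 61]
t=3: [78, 87, 77, 68, 93]
t=4: [24, 10, 23, 27, 25]
t=5: [57, 60, 58, 74, 76]
t=6: [44, 65, 45, 33, 35]
t=7: [83, 91, 80, 103, 103]
t=8: [40, 11, 38, 43, 46]
t=9: [80, 96, 82, 108, 112]
t=10: [54, 14, 51, 59, 55]
t=11: [63, 72, 61, 76, 71]
t=12: [31, 46, 27, 34, 30]

Answer: [31, 46, 27, 34, 30]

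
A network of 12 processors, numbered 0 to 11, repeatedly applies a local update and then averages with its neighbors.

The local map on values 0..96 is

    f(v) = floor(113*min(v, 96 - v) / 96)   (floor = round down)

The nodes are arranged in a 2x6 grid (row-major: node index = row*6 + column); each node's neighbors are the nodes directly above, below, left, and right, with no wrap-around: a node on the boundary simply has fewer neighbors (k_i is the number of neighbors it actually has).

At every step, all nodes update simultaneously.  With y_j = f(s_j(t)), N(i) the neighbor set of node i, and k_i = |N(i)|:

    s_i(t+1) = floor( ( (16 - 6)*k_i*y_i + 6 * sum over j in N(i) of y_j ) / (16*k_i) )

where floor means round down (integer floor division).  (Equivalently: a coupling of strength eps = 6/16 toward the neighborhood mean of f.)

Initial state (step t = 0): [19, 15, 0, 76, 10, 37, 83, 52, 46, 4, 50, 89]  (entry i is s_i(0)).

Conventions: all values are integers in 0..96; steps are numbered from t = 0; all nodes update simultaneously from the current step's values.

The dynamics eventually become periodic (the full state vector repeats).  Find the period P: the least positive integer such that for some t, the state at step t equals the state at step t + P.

Simulating step by step:
t=0: [19, 15, 0, 76, 10, 37, 83, 52, 46, 4, 50, 89]
t=1: [19, 19, 11, 16, 21, 30, 23, 42, 40, 18, 36, 23]
t=2: [22, 24, 18, 18, 26, 31, 30, 42, 39, 26, 35, 31]
t=3: [27, 29, 24, 23, 31, 34, 35, 44, 40, 32, 37, 36]
t=4: [33, 35, 31, 29, 36, 39, 41, 47, 43, 37, 41, 41]
t=5: [40, 41, 38, 36, 42, 45, 47, 51, 48, 43, 46, 47]
t=6: [48, 47, 45, 44, 49, 52, 52, 52, 53, 50, 53, 54]
t=7: [54, 54, 52, 52, 53, 51, 51, 51, 50, 52, 51, 49]
t=8: [49, 49, 51, 50, 50, 52, 51, 51, 53, 51, 52, 53]
t=9: [54, 54, 52, 53, 53, 51, 52, 52, 50, 51, 51, 50]
t=10: [49, 49, 51, 50, 50, 52, 50, 51, 53, 52, 52, 53]
t=11: [54, 54, 52, 53, 53, 51, 53, 52, 50, 51, 51, 50]
t=12: [49, 49, 51, 50, 50, 52, 50, 51, 53, 52, 52, 53]

Answer: 2
Key observation: The state at step 10, [49, 49, 51, 50, 50, 52, 50, 51, 53, 52, 52, 53], reappears at step 12 — and no state repeats earlier — so the cycle the system enters has period 2.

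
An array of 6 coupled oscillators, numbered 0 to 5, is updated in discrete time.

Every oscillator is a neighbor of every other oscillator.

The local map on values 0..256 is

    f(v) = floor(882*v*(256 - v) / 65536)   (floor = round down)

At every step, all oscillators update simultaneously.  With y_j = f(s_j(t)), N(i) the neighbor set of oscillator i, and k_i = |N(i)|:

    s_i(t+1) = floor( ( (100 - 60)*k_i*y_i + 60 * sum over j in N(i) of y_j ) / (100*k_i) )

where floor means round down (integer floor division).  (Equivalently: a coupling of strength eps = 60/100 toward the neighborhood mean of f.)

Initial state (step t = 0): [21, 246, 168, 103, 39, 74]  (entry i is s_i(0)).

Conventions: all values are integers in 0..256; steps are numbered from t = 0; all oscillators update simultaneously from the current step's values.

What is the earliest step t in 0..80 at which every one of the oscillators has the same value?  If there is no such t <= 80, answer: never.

Answer: 4
Key observation: Synchronization is absorbing here: once all oscillators are equal they stay equal, and step 4 is the first all-equal step.

Derivation:
t=0: [21, 246, 168, 103, 39, 74]  (not all equal)
t=1: [114, 105, 151, 155, 128, 147]  (not all equal)
t=2: [215, 214, 214, 213, 216, 214]  (not all equal)
t=3: [119, 119, 119, 120, 118, 119]  (not all equal)
t=4: [219, 219, 219, 219, 219, 219]  (all equal)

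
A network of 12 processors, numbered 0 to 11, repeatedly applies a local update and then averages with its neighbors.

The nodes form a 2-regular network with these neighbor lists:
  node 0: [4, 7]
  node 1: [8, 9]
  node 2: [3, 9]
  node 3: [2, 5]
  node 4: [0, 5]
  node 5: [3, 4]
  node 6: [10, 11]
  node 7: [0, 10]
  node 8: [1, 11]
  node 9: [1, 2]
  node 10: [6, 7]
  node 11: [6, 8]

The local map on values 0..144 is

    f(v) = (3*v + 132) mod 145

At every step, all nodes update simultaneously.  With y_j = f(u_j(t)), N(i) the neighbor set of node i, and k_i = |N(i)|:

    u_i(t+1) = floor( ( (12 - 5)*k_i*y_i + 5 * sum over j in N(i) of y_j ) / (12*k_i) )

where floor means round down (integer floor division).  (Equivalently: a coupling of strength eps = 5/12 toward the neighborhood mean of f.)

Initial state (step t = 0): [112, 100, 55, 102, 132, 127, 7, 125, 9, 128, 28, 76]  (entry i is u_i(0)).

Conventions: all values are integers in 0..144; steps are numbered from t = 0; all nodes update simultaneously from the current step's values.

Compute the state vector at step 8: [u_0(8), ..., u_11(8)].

Simulating step by step:
t=0: [112, 100, 55, 102, 132, 127, 7, 125, 9, 128, 28, 76]
t=1: [53, 102, 21, 19, 77, 65, 34, 63, 52, 78, 58, 45]
t=2: [22, 47, 54, 43, 50, 45, 80, 21, 109, 55, 34, 119]
t=3: [69, 81, 27, 93, 116, 123, 77, 58, 51, 31, 79, 53]
t=4: [41, 95, 81, 98, 50, 73, 59, 36, 99, 78, 64, 44]
t=5: [112, 118, 93, 109, 115, 92, 42, 85, 132, 88, 43, 102]
t=6: [48, 71, 97, 63, 55, 82, 90, 87, 65, 97, 111, 44]
t=7: [99, 67, 111, 64, 49, 59, 96, 93, 57, 116, 62, 100]
t=8: [134, 37, 33, 30, 111, 46, 111, 105, 46, 41, 68, 112]

Answer: [134, 37, 33, 30, 111, 46, 111, 105, 46, 41, 68, 112]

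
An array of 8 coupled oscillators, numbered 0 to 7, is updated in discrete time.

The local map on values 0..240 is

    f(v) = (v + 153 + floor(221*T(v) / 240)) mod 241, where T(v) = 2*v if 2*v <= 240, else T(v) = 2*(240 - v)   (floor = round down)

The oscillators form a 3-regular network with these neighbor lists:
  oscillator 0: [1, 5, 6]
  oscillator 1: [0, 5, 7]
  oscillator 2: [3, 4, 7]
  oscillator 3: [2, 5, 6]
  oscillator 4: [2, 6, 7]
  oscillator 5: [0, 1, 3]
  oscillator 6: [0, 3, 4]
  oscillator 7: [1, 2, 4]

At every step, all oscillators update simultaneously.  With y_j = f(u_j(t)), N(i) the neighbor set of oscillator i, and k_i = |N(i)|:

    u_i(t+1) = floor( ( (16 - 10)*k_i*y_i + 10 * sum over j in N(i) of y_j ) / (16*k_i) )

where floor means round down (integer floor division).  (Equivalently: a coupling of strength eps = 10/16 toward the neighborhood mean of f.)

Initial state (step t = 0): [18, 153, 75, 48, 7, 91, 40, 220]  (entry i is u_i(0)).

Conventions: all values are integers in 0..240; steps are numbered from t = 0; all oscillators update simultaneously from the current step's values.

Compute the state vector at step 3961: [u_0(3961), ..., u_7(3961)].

Answer: [196, 149, 129, 202, 129, 196, 202, 99]
Key observation: The state at step 10, [195, 204, 80, 146, 80, 195, 146, 121], reappears at step 14: the system is in a cycle of period 4 from step 10 on.  Therefore the state at step 3961 equals the state at step 10 + ((3961 - 10) mod 4) = 13, which is [196, 149, 129, 202, 129, 196, 202, 99].

Derivation:
t=0: [18, 153, 75, 48, 7, 91, 40, 220]
t=1: [164, 197, 127, 84, 130, 163, 97, 171]
t=2: [203, 204, 77, 141, 85, 196, 146, 119]
t=3: [194, 147, 131, 202, 134, 195, 205, 100]
t=4: [196, 206, 79, 146, 78, 196, 145, 121]
t=5: [195, 148, 129, 202, 128, 195, 201, 97]
t=6: [196, 203, 79, 147, 80, 196, 147, 119]
t=7: [196, 149, 129, 201, 130, 196, 202, 98]
t=8: [195, 203, 80, 147, 79, 196, 146, 120]
t=9: [196, 149, 130, 202, 130, 196, 202, 99]
t=10: [195, 204, 80, 146, 80, 195, 146, 121]
t=11: [196, 149, 131, 203, 131, 196, 203, 99]
t=12: [195, 204, 79, 146, 79, 195, 146, 120]
t=13: [196, 149, 129, 202, 129, 196, 202, 99]
t=14: [195, 204, 80, 146, 80, 195, 146, 121]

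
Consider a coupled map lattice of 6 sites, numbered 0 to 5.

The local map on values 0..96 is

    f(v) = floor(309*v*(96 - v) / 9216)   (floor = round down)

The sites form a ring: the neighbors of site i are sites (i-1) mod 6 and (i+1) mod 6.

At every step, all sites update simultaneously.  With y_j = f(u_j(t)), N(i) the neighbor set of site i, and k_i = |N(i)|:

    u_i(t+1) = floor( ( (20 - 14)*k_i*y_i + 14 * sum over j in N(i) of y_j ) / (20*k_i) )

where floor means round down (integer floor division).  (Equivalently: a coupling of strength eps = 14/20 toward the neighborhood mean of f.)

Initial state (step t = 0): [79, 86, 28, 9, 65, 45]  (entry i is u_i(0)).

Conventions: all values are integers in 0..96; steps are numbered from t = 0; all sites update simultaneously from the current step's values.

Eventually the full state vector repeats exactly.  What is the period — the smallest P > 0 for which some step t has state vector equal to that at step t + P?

Answer: 2
Key observation: The state at step 6, [77, 77, 77, 77, 77, 77], reappears at step 8 — and no state repeats earlier — so the cycle the system enters has period 2.

Derivation:
t=0: [79, 86, 28, 9, 65, 45]
t=1: [49, 46, 37, 53, 55, 62]
t=2: [74, 75, 75, 74, 73, 74]
t=3: [53, 52, 52, 54, 54, 54]
t=4: [76, 76, 76, 76, 76, 76]
t=5: [50, 50, 50, 50, 50, 50]
t=6: [77, 77, 77, 77, 77, 77]
t=7: [49, 49, 49, 49, 49, 49]
t=8: [77, 77, 77, 77, 77, 77]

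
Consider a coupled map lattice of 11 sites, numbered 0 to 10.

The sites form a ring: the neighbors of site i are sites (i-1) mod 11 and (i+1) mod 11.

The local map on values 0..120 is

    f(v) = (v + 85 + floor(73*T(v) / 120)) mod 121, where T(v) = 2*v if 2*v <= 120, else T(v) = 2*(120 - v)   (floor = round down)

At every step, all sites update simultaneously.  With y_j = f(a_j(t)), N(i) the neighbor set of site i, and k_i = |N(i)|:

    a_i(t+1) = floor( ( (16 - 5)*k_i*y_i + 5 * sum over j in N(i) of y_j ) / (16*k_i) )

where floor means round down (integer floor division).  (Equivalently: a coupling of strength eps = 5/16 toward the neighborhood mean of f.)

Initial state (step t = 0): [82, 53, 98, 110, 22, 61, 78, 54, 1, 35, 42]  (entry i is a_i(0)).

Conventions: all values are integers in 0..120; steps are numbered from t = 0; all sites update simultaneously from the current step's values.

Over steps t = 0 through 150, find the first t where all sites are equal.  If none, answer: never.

Answer: 4
Key observation: Synchronization is absorbing here: once all sites are equal they stay equal, and step 4 is the first all-equal step.

Derivation:
t=0: [82, 53, 98, 110, 22, 61, 78, 54, 1, 35, 42]  (not all equal)
t=1: [84, 83, 86, 74, 36, 82, 91, 85, 79, 50, 59]  (not all equal)
t=2: [91, 91, 91, 84, 58, 84, 90, 91, 89, 79, 90]  (not all equal)
t=3: [90, 90, 90, 91, 91, 91, 90, 90, 90, 91, 90]  (not all equal)
t=4: [90, 90, 90, 90, 90, 90, 90, 90, 90, 90, 90]  (all equal)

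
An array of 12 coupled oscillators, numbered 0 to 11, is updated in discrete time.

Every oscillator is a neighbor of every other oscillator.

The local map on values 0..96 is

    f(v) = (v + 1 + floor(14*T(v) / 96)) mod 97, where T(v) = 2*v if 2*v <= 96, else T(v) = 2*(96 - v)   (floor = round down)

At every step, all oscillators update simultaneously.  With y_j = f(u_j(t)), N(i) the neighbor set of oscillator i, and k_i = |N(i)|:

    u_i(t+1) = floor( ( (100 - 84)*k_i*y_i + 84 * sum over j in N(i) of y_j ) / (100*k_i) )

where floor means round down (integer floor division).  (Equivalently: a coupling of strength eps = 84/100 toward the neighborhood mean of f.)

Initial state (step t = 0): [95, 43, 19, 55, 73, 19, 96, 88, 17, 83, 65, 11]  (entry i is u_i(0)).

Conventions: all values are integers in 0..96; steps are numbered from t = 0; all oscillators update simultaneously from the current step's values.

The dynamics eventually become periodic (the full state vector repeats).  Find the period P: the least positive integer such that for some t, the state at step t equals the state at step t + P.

Answer: 23
Key observation: The state at step 5, [87, 87, 87, 87, 87, 87, 87, 87, 87, 87, 87, 87], reappears at step 28 — and no state repeats earlier — so the cycle the system enters has period 23.

Derivation:
t=0: [95, 43, 19, 55, 73, 19, 96, 88, 17, 83, 65, 11]
t=1: [56, 53, 50, 54, 55, 50, 48, 56, 50, 56, 55, 50]
t=2: [66, 65, 65, 65, 65, 65, 65, 66, 65, 66, 65, 65]
t=3: [75, 75, 75, 75, 75, 75, 75, 75, 75, 75, 75, 75]
t=4: [82, 82, 82, 82, 82, 82, 82, 82, 82, 82, 82, 82]
t=5: [87, 87, 87, 87, 87, 87, 87, 87, 87, 87, 87, 87]
t=6: [90, 90, 90, 90, 90, 90, 90, 90, 90, 90, 90, 90]
t=7: [92, 92, 92, 92, 92, 92, 92, 92, 92, 92, 92, 92]
t=8: [94, 94, 94, 94, 94, 94, 94, 94, 94, 94, 94, 94]
t=9: [95, 95, 95, 95, 95, 95, 95, 95, 95, 95, 95, 95]
t=10: [96, 96, 96, 96, 96, 96, 96, 96, 96, 96, 96, 96]
t=11: [0, 0, 0, 0, 0, 0, 0, 0, 0, 0, 0, 0]
t=12: [1, 1, 1, 1, 1, 1, 1, 1, 1, 1, 1, 1]
t=13: [2, 2, 2, 2, 2, 2, 2, 2, 2, 2, 2, 2]
t=14: [3, 3, 3, 3, 3, 3, 3, 3, 3, 3, 3, 3]
t=15: [4, 4, 4, 4, 4, 4, 4, 4, 4, 4, 4, 4]
t=16: [6, 6, 6, 6, 6, 6, 6, 6, 6, 6, 6, 6]
t=17: [8, 8, 8, 8, 8, 8, 8, 8, 8, 8, 8, 8]
t=18: [11, 11, 11, 11, 11, 11, 11, 11, 11, 11, 11, 11]
t=19: [15, 15, 15, 15, 15, 15, 15, 15, 15, 15, 15, 15]
t=20: [20, 20, 20, 20, 20, 20, 20, 20, 20, 20, 20, 20]
t=21: [26, 26, 26, 26, 26, 26, 26, 26, 26, 26, 26, 26]
t=22: [34, 34, 34, 34, 34, 34, 34, 34, 34, 34, 34, 34]
t=23: [44, 44, 44, 44, 44, 44, 44, 44, 44, 44, 44, 44]
t=24: [57, 57, 57, 57, 57, 57, 57, 57, 57, 57, 57, 57]
t=25: [69, 69, 69, 69, 69, 69, 69, 69, 69, 69, 69, 69]
t=26: [77, 77, 77, 77, 77, 77, 77, 77, 77, 77, 77, 77]
t=27: [83, 83, 83, 83, 83, 83, 83, 83, 83, 83, 83, 83]
t=28: [87, 87, 87, 87, 87, 87, 87, 87, 87, 87, 87, 87]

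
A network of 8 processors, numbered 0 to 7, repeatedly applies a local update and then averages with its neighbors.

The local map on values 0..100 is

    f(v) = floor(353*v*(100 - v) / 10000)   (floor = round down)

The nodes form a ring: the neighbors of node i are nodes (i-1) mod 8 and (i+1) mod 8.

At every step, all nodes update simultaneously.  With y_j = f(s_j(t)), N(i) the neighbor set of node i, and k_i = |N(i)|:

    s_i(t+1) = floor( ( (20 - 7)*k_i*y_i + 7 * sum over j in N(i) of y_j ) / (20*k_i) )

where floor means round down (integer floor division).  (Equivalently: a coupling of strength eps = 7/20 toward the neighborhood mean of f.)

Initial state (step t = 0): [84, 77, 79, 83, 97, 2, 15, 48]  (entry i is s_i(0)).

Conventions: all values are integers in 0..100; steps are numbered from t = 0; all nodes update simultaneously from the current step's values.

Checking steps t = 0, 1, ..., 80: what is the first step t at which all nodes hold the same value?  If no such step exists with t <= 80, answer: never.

Simulating step by step:
t=0: [84, 77, 79, 83, 97, 2, 15, 48]  (not all equal)
t=1: [56, 58, 57, 43, 16, 13, 45, 73]  (not all equal)
t=2: [82, 85, 85, 79, 52, 48, 75, 75]  (not all equal)
t=3: [53, 46, 47, 60, 82, 84, 69, 63]  (not all equal)
t=4: [86, 87, 86, 78, 56, 52, 71, 81]  (not all equal)
t=5: [43, 40, 44, 61, 81, 84, 71, 55]  (not all equal)
t=6: [85, 84, 85, 78, 57, 52, 70, 84]  (not all equal)
t=7: [45, 46, 47, 61, 81, 85, 71, 51]  (not all equal)
t=8: [87, 87, 86, 78, 57, 51, 70, 85]  (not all equal)
t=9: [40, 39, 44, 61, 81, 85, 71, 49]  (not all equal)
t=10: [84, 83, 84, 78, 57, 51, 70, 84]  (not all equal)
t=11: [47, 48, 49, 62, 81, 85, 71, 51]  (not all equal)
t=12: [87, 87, 87, 78, 57, 51, 70, 85]  (not all equal)
t=13: [40, 39, 42, 60, 81, 85, 71, 49]  (not all equal)
t=14: [84, 83, 84, 78, 57, 51, 70, 84]  (not all equal)

Answer: never
Key observation: The state at step 10 reappears at step 14 — the system is in a cycle of period 4 from step 10 on.  No step 0..14 is synchronized, and the cycle repeats forever, so no step up to 80 (or ever) has all nodes equal.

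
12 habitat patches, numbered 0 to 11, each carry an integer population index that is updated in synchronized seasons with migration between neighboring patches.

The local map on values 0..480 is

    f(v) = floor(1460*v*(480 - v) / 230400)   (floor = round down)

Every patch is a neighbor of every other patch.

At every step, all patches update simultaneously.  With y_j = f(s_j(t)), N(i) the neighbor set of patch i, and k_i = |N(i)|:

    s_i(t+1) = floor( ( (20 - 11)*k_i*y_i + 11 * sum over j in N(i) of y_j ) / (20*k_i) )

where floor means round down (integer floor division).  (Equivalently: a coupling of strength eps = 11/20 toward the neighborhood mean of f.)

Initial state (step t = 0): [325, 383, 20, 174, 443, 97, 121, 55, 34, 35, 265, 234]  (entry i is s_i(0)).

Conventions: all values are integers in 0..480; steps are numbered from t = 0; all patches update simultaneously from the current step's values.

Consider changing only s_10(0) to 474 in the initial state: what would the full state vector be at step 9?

Simulating step by step:
t=0: [325, 383, 20, 174, 443, 97, 121, 55, 34, 35, 474, 234]
t=1: [241, 208, 137, 249, 155, 208, 224, 173, 152, 153, 121, 259]
t=2: [347, 344, 320, 347, 329, 344, 346, 335, 327, 328, 311, 346]
t=3: [300, 302, 313, 300, 309, 302, 300, 306, 310, 309, 316, 300]
t=4: [339, 338, 334, 339, 335, 338, 339, 337, 335, 335, 333, 339]
t=5: [303, 304, 306, 303, 305, 304, 303, 305, 305, 305, 307, 303]
t=6: [338, 338, 337, 338, 338, 338, 338, 338, 338, 338, 337, 338]
t=7: [304, 304, 304, 304, 304, 304, 304, 304, 304, 304, 304, 304]
t=8: [339, 339, 339, 339, 339, 339, 339, 339, 339, 339, 339, 339]
t=9: [302, 302, 302, 302, 302, 302, 302, 302, 302, 302, 302, 302]

Answer: [302, 302, 302, 302, 302, 302, 302, 302, 302, 302, 302, 302]
Key observation: This trace re-runs the system from the modified initial state.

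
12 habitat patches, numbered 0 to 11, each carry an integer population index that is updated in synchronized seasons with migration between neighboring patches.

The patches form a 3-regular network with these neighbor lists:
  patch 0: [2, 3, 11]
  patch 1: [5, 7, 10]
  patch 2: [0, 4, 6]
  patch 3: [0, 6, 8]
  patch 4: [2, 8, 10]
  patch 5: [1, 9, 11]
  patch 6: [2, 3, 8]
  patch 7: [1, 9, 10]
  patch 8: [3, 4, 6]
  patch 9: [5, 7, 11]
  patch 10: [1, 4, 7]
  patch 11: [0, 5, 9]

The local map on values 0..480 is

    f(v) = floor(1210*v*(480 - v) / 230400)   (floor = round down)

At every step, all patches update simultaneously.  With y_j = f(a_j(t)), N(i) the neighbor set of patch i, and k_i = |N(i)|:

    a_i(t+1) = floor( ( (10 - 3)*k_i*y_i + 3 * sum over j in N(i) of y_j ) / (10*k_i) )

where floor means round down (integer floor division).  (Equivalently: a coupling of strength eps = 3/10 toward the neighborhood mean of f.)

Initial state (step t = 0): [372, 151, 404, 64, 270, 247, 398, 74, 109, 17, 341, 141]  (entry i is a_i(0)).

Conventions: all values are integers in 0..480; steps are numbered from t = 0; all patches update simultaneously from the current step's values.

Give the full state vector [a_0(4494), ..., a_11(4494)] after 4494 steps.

Simulating step by step:
t=0: [372, 151, 404, 64, 270, 247, 398, 74, 109, 17, 341, 141]
t=1: [202, 252, 180, 156, 270, 266, 170, 164, 209, 99, 245, 231]
t=2: [290, 297, 284, 272, 296, 288, 277, 270, 291, 225, 298, 290]
t=3: [290, 286, 291, 295, 286, 290, 294, 294, 289, 298, 285, 290]
t=4: [288, 290, 288, 286, 290, 288, 287, 287, 288, 285, 290, 288]
t=5: [290, 289, 289, 290, 289, 290, 290, 289, 290, 290, 289, 290]
t=6: [289, 289, 289, 289, 289, 289, 289, 289, 289, 289, 289, 289]
t=7: [289, 289, 289, 289, 289, 289, 289, 289, 289, 289, 289, 289]

Answer: [289, 289, 289, 289, 289, 289, 289, 289, 289, 289, 289, 289]
Key observation: The state at step 6, [289, 289, 289, 289, 289, 289, 289, 289, 289, 289, 289, 289], reappears at step 7: the system is in a cycle of period 1 from step 6 on.  Therefore the state at step 4494 equals the state at step 6 + ((4494 - 6) mod 1) = 6, which is [289, 289, 289, 289, 289, 289, 289, 289, 289, 289, 289, 289].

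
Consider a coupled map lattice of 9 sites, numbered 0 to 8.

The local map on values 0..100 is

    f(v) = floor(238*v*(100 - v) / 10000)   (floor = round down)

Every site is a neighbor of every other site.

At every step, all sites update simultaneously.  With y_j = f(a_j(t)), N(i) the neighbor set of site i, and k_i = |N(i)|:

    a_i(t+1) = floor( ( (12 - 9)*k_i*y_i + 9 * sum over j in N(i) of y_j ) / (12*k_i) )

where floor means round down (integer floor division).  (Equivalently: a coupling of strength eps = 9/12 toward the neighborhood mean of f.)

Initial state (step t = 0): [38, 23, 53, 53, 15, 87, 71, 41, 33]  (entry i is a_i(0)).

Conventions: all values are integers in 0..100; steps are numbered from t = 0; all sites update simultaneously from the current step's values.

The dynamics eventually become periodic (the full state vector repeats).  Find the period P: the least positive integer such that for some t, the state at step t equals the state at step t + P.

Answer: 2
Key observation: The state at step 2, [58, 58, 58, 58, 58, 58, 58, 58, 58], reappears at step 4 — and no state repeats earlier — so the cycle the system enters has period 2.

Derivation:
t=0: [38, 23, 53, 53, 15, 87, 71, 41, 33]
t=1: [49, 46, 49, 49, 45, 44, 47, 49, 48]
t=2: [58, 58, 58, 58, 58, 58, 58, 58, 58]
t=3: [57, 57, 57, 57, 57, 57, 57, 57, 57]
t=4: [58, 58, 58, 58, 58, 58, 58, 58, 58]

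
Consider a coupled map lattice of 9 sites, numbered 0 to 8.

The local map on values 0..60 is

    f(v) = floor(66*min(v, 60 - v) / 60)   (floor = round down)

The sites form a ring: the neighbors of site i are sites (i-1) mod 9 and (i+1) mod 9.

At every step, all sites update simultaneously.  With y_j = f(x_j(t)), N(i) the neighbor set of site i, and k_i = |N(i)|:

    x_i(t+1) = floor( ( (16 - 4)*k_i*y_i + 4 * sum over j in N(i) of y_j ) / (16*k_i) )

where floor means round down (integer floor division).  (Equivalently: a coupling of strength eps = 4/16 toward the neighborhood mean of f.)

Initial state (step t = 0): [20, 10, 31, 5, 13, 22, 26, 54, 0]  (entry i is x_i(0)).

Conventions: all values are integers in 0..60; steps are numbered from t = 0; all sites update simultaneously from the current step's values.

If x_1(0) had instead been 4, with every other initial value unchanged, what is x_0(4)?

Answer: x_0(4) = 13
Key observation: This trace re-runs the system from the modified initial state.

Derivation:
t=0: [20, 4, 31, 5, 13, 22, 26, 54, 0]
t=1: [17, 9, 24, 9, 14, 23, 24, 8, 3]
t=2: [15, 12, 21, 11, 15, 23, 23, 9, 5]
t=3: [14, 14, 20, 13, 16, 23, 23, 10, 6]
t=4: [13, 15, 20, 15, 17, 24, 23, 12, 7]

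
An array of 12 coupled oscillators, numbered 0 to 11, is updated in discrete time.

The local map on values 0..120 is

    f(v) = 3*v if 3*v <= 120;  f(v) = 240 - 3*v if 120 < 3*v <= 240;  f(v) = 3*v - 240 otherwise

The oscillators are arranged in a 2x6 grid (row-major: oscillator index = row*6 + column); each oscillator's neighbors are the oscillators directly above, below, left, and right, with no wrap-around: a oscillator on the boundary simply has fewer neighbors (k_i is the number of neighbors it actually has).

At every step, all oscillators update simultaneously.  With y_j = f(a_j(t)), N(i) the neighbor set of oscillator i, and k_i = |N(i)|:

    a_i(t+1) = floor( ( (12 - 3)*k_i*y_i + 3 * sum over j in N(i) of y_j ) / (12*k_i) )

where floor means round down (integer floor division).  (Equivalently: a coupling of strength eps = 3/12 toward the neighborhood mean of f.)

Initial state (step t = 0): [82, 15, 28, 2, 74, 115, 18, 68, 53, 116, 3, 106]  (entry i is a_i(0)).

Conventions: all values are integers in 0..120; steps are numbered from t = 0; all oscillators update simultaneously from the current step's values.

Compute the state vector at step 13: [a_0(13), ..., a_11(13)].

Answer: [57, 28, 98, 87, 72, 80, 24, 84, 87, 78, 32, 62]

Derivation:
t=0: [82, 15, 28, 2, 74, 115, 18, 68, 53, 116, 3, 106]
t=1: [16, 44, 74, 22, 23, 90, 45, 42, 79, 89, 23, 72]
t=2: [62, 96, 28, 59, 65, 34, 99, 103, 15, 31, 61, 30]
t=3: [53, 53, 76, 65, 52, 93, 58, 64, 54, 83, 61, 87]
t=4: [79, 72, 26, 42, 74, 42, 65, 54, 64, 21, 52, 27]
t=5: [10, 31, 74, 98, 39, 97, 43, 68, 54, 67, 76, 85]
t=6: [48, 76, 32, 55, 97, 54, 91, 50, 66, 41, 23, 19]
t=7: [77, 32, 82, 78, 56, 72, 48, 74, 56, 103, 70, 61]
t=8: [30, 74, 19, 16, 59, 34, 75, 35, 61, 60, 39, 49]
t=9: [71, 34, 53, 51, 69, 96, 35, 86, 61, 63, 105, 97]
t=10: [46, 87, 81, 79, 42, 46, 84, 35, 55, 56, 67, 53]
t=11: [80, 33, 10, 18, 97, 100, 34, 87, 71, 63, 51, 78]
t=12: [25, 78, 37, 51, 55, 52, 79, 34, 28, 52, 74, 22]
t=13: [57, 28, 98, 87, 72, 80, 24, 84, 87, 78, 32, 62]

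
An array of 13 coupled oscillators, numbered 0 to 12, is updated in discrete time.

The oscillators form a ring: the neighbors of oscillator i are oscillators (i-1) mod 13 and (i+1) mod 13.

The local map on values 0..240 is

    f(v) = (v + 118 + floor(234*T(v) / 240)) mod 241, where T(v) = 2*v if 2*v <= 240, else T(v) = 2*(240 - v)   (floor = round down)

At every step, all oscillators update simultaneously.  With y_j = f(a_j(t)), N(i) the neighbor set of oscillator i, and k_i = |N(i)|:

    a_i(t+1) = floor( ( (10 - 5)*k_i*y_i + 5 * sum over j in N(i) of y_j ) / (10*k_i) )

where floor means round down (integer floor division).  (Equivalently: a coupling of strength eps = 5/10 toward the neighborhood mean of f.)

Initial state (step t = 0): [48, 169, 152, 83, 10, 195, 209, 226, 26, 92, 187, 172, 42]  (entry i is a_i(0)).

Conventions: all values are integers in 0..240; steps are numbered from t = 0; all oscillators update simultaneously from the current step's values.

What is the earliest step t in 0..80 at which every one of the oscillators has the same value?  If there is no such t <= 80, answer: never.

Simulating step by step:
t=0: [48, 169, 152, 83, 10, 195, 209, 226, 26, 92, 187, 172, 42]  (not all equal)
t=1: [55, 146, 176, 147, 143, 152, 145, 150, 166, 164, 165, 132, 49]  (not all equal)
t=2: [76, 157, 191, 199, 205, 204, 204, 199, 191, 188, 196, 161, 75]  (not all equal)
t=3: [123, 163, 169, 155, 151, 150, 152, 156, 161, 163, 168, 160, 122]  (not all equal)
t=4: [218, 198, 188, 194, 200, 201, 199, 196, 192, 189, 188, 200, 219]  (not all equal)
t=5: [141, 153, 162, 160, 156, 154, 155, 158, 161, 164, 163, 153, 141]  (not all equal)
t=6: [208, 200, 193, 193, 195, 197, 196, 194, 191, 190, 192, 199, 208]  (not all equal)
t=7: [149, 154, 159, 160, 159, 157, 158, 160, 162, 163, 160, 154, 149]  (not all equal)
t=8: [201, 198, 194, 193, 193, 194, 194, 192, 191, 191, 193, 198, 201]  (not all equal)
t=9: [154, 156, 159, 160, 160, 160, 160, 161, 162, 162, 160, 156, 154]  (not all equal)
t=10: [197, 195, 193, 193, 193, 193, 192, 192, 191, 191, 193, 195, 197]  (not all equal)
t=11: [157, 159, 160, 161, 161, 161, 161, 162, 162, 162, 161, 159, 157]  (not all equal)
t=12: [194, 193, 192, 192, 192, 192, 191, 191, 191, 191, 192, 193, 194]  (not all equal)
t=13: [160, 161, 161, 162, 162, 162, 162, 163, 163, 162, 162, 161, 160]  (not all equal)
t=14: [192, 192, 191, 191, 191, 191, 190, 190, 190, 190, 191, 192, 192]  (not all equal)
t=15: [162, 162, 162, 163, 163, 163, 163, 164, 164, 163, 163, 162, 162]  (not all equal)
t=16: [191, 191, 190, 190, 190, 190, 189, 189, 189, 189, 190, 190, 191]  (not all equal)
t=17: [163, 163, 163, 164, 164, 164, 164, 165, 165, 164, 164, 163, 163]  (not all equal)
t=18: [190, 190, 189, 189, 189, 189, 188, 188, 188, 188, 189, 189, 190]  (not all equal)
t=19: [164, 164, 164, 165, 165, 165, 165, 166, 166, 165, 165, 164, 164]  (not all equal)
t=20: [189, 189, 188, 188, 188, 188, 187, 187, 187, 187, 188, 188, 189]  (not all equal)
t=21: [165, 165, 165, 166, 166, 166, 166, 167, 167, 166, 166, 165, 165]  (not all equal)
t=22: [188, 188, 187, 187, 187, 187, 186, 186, 186, 186, 187, 187, 188]  (not all equal)
t=23: [166, 166, 166, 167, 167, 167, 167, 168, 168, 167, 167, 166, 166]  (not all equal)
t=24: [187, 187, 186, 186, 186, 186, 185, 185, 185, 185, 186, 186, 187]  (not all equal)
t=25: [167, 167, 167, 168, 168, 168, 168, 169, 169, 168, 168, 167, 167]  (not all equal)
t=26: [186, 186, 185, 185, 185, 185, 184, 184, 184, 184, 185, 185, 186]  (not all equal)
t=27: [168, 168, 168, 169, 169, 169, 169, 170, 170, 169, 169, 168, 168]  (not all equal)
t=28: [185, 185, 184, 184, 184, 184, 183, 183, 183, 183, 184, 184, 185]  (not all equal)
t=29: [169, 169, 169, 170, 170, 170, 170, 171, 171, 170, 170, 169, 169]  (not all equal)
t=30: [184, 184, 183, 183, 183, 183, 182, 182, 182, 182, 183, 183, 184]  (not all equal)
t=31: [170, 170, 170, 171, 171, 171, 171, 172, 172, 171, 171, 170, 170]  (not all equal)
t=32: [183, 183, 182, 182, 182, 182, 181, 181, 181, 181, 182, 182, 183]  (not all equal)
t=33: [171, 171, 171, 172, 172, 172, 172, 173, 173, 172, 172, 171, 171]  (not all equal)
t=34: [182, 182, 181, 181, 181, 181, 180, 180, 180, 180, 181, 181, 182]  (not all equal)
t=35: [172, 172, 172, 173, 173, 173, 173, 174, 174, 173, 173, 172, 172]  (not all equal)
t=36: [181, 181, 180, 180, 180, 180, 179, 179, 179, 179, 180, 180, 181]  (not all equal)
t=37: [173, 173, 173, 174, 174, 174, 174, 174, 174, 174, 174, 173, 173]  (not all equal)
t=38: [180, 180, 179, 179, 179, 179, 179, 179, 179, 179, 179, 179, 180]  (not all equal)
t=39: [174, 174, 174, 174, 174, 174, 174, 174, 174, 174, 174, 174, 174]  (all equal)

Answer: 39
Key observation: Synchronization is absorbing here: once all oscillators are equal they stay equal, and step 39 is the first all-equal step.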